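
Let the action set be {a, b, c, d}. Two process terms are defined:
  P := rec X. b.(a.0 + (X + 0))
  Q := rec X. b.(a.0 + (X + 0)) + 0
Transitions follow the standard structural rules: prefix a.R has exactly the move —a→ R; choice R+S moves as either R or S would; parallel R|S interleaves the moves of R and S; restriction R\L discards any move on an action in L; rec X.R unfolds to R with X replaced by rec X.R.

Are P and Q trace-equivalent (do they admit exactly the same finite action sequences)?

traces(P) = traces(Q)

P's transition system — 3 states:
  s0 = rec X. b.(a.0 + (X + 0)) | ··b··> s1
  s1 = a.0 + ((rec X. b.(a.0 + (X + 0))) + 0) | ··a··> s2, ··b··> s1
  s2 = 0 | ∅
Q's transition system — 3 states:
  t0 = rec X. b.(a.0 + (X + 0)) + 0 | ··b··> t1
  t1 = a.0 + ((rec X. b.(a.0 + (X + 0)) + 0) + 0) | ··a··> t2, ··b··> t1
  t2 = 0 | ∅
Coarsest stable partition (strong bisimilarity classes):
  B0 = {s0, t0}
  B1 = {s1, t1}
  B2 = {s2, t2}
s0 ∈ B0, t0 ∈ B0 → same block
Bisimilar ⇒ trace-equivalent.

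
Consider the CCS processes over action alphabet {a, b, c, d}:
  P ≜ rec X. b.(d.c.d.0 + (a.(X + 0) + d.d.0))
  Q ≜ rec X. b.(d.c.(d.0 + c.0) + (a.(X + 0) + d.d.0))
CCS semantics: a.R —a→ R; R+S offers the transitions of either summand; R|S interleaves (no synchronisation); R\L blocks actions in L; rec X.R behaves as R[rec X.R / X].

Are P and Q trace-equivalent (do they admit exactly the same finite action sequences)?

traces(P) ≠ traces(Q) — witness ⟨bdcc⟩

Reachable graph of P (6 states):
  u0 = rec X. b.(d.c.d.0 + (a.(X + 0) + d.d.0)) → ··b··> u1
  u1 = d.c.d.0 + (a.((rec X. b.(d.c.d.0 + (a.(X + 0) + d.d.0))) + 0) + d.d.0) → ··a··> u2, ··d··> u3, ··d··> u4
  u2 = (rec X. b.(d.c.d.0 + (a.(X + 0) + d.d.0))) + 0 → ··b··> u1
  u3 = c.d.0 → ··c··> u4
  u4 = d.0 → ··d··> u5
  u5 = 0 → ·
Reachable graph of Q (7 states):
  v0 = rec X. b.(d.c.(d.0 + c.0) + (a.(X + 0) + d.d.0)) → ··b··> v1
  v1 = d.c.(d.0 + c.0) + (a.((rec X. b.(d.c.(d.0 + c.0) + (a.(X + 0) + d.d.0))) + 0) + d.d.0) → ··a··> v2, ··d··> v3, ··d··> v4
  v2 = (rec X. b.(d.c.(d.0 + c.0) + (a.(X + 0) + d.d.0))) + 0 → ··b··> v1
  v3 = c.(d.0 + c.0) → ··c··> v5
  v4 = d.0 → ··d··> v6
  v5 = d.0 + c.0 → ··c··> v6, ··d··> v6
  v6 = 0 → ·
Run σ = ⟨bdcc⟩ on Q: start {v0}
  step 1 (b): {v1}
  step 2 (d): {v3, v4}
  step 3 (c): {v5}
  step 4 (c): {v6}
  ✓ Q
Run σ = ⟨bdcc⟩ on P: start {u0}
  step 1 (b): {u1}
  step 2 (d): {u3, u4}
  step 3 (c): {u4}
  step 4 (c): ∅  — P cannot continue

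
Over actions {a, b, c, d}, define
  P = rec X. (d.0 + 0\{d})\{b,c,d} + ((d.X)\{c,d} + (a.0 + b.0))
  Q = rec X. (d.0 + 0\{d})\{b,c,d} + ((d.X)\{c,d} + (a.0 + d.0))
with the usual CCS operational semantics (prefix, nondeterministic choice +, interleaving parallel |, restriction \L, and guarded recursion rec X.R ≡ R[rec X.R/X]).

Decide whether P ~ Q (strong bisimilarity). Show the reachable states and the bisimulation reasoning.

NO

Reachable graph of P (2 states):
  p0 = rec X. (d.0 + 0\{d})\{b,c,d} + ((d.X)\{c,d} + (a.0 + b.0)) :: --a--▸ p1, --b--▸ p1
  p1 = 0 :: (no moves)
Reachable graph of Q (2 states):
  q0 = rec X. (d.0 + 0\{d})\{b,c,d} + ((d.X)\{c,d} + (a.0 + d.0)) :: --a--▸ q1, --d--▸ q1
  q1 = 0 :: (no moves)
Partition-refinement fixed point:
  B0 = {p0}
  B1 = {p1, q1}
  B2 = {q0}
p0 ∈ B0, q0 ∈ B2 → different blocks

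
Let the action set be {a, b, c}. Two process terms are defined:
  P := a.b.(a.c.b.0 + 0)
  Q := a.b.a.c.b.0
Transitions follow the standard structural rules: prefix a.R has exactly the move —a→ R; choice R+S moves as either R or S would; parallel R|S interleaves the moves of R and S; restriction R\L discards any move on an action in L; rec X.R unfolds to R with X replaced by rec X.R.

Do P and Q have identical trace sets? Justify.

LTS(P): 6 reachable states
  p0 = a.b.(a.c.b.0 + 0) has moves =a=> p1
  p1 = b.(a.c.b.0 + 0) has moves =b=> p2
  p2 = a.c.b.0 + 0 has moves =a=> p3
  p3 = c.b.0 has moves =c=> p4
  p4 = b.0 has moves =b=> p5
  p5 = 0 has moves deadlocked
LTS(Q): 6 reachable states
  q0 = a.b.a.c.b.0 has moves =a=> q1
  q1 = b.a.c.b.0 has moves =b=> q2
  q2 = a.c.b.0 has moves =a=> q3
  q3 = c.b.0 has moves =c=> q4
  q4 = b.0 has moves =b=> q5
  q5 = 0 has moves deadlocked
Bisimilarity quotient blocks:
  B0 = {p0, q0}
  B1 = {p1, q1}
  B2 = {p2, q2}
  B3 = {p3, q3}
  B4 = {p4, q4}
  B5 = {p5, q5}
p0 ∈ B0, q0 ∈ B0 → same block
Bisimilar ⇒ trace-equivalent.

traces(P) = traces(Q)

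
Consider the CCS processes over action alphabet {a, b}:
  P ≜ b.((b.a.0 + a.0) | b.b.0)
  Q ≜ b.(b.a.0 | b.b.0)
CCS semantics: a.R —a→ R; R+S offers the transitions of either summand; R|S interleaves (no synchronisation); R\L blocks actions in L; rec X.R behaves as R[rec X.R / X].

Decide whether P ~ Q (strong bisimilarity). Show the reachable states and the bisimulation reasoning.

LTS(P): 10 reachable states
  m0 = b.((b.a.0 + a.0) | b.b.0) has moves ··b··> m1
  m1 = (b.a.0 + a.0) | b.b.0 has moves ··a··> m2, ··b··> m3, ··b··> m4
  m2 = 0 | b.b.0 has moves ··b··> m5
  m3 = (b.a.0 + a.0) | b.0 has moves ··a··> m5, ··b··> m6, ··b··> m7
  m4 = a.0 | b.b.0 has moves ··a··> m2, ··b··> m7
  m5 = 0 | b.0 has moves ··b··> m8
  m6 = (b.a.0 + a.0) | 0 has moves ··a··> m8, ··b··> m9
  m7 = a.0 | b.0 has moves ··a··> m5, ··b··> m9
  m8 = 0 | 0 has moves ∅
  m9 = a.0 | 0 has moves ··a··> m8
LTS(Q): 10 reachable states
  n0 = b.(b.a.0 | b.b.0) has moves ··b··> n1
  n1 = b.a.0 | b.b.0 has moves ··b··> n2, ··b··> n3
  n2 = a.0 | b.b.0 has moves ··a··> n4, ··b··> n5
  n3 = b.a.0 | b.0 has moves ··b··> n5, ··b··> n6
  n4 = 0 | b.b.0 has moves ··b··> n7
  n5 = a.0 | b.0 has moves ··a··> n7, ··b··> n8
  n6 = b.a.0 | 0 has moves ··b··> n8
  n7 = 0 | b.0 has moves ··b··> n9
  n8 = a.0 | 0 has moves ··a··> n9
  n9 = 0 | 0 has moves ∅
Coarsest stable partition (strong bisimilarity classes):
  B0 = {m0}
  B1 = {m1}
  B2 = {m4, n2}
  B3 = {m2, n4}
  B4 = {m5, n7}
  B5 = {m8, n9}
  B6 = {m7, n5}
  B7 = {m9, n8}
  B8 = {m3}
  B9 = {m6}
  B10 = {n0}
  B11 = {n1}
  B12 = {n3}
  B13 = {n6}
m0 ∈ B0, n0 ∈ B10 → different blocks

P ≁ Q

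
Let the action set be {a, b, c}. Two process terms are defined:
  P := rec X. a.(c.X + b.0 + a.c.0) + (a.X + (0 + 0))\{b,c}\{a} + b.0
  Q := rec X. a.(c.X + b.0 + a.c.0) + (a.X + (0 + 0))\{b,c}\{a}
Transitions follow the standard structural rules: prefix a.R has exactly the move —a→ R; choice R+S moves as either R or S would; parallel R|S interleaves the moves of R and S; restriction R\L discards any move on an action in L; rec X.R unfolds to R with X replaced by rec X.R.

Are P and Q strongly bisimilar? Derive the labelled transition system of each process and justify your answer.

LTS(P): 4 reachable states
  p0 = rec X. a.(c.X + b.0 + a.c.0) + (a.X + (0 + 0))\{b,c}\{a} + b.0 has moves -a-> p1, -b-> p2
  p1 = c.(rec X. a.(c.X + b.0 + a.c.0) + (a.X + (0 + 0))\{b,c}\{a} + b.0) + b.0 + a.c.0 has moves -a-> p3, -b-> p2, -c-> p0
  p2 = 0 has moves ∅
  p3 = c.0 has moves -c-> p2
LTS(Q): 4 reachable states
  q0 = rec X. a.(c.X + b.0 + a.c.0) + (a.X + (0 + 0))\{b,c}\{a} has moves -a-> q1
  q1 = c.(rec X. a.(c.X + b.0 + a.c.0) + (a.X + (0 + 0))\{b,c}\{a}) + b.0 + a.c.0 has moves -a-> q2, -b-> q3, -c-> q0
  q2 = c.0 has moves -c-> q3
  q3 = 0 has moves ∅
Coarsest stable partition (strong bisimilarity classes):
  B0 = {p0}
  B1 = {p1}
  B2 = {p2, q3}
  B3 = {p3, q2}
  B4 = {q0}
  B5 = {q1}
p0 ∈ B0, q0 ∈ B4 → different blocks

NO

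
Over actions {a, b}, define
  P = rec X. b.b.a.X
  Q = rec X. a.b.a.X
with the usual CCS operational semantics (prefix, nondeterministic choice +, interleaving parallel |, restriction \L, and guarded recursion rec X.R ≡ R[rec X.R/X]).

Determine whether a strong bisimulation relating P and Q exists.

LTS(P): 3 reachable states
  u0 = rec X. b.b.a.X ⊢ —b→ u1
  u1 = b.a.(rec X. b.b.a.X) ⊢ —b→ u2
  u2 = a.(rec X. b.b.a.X) ⊢ —a→ u0
LTS(Q): 3 reachable states
  v0 = rec X. a.b.a.X ⊢ —a→ v1
  v1 = b.a.(rec X. a.b.a.X) ⊢ —b→ v2
  v2 = a.(rec X. a.b.a.X) ⊢ —a→ v0
Partition-refinement fixed point:
  B0 = {u0}
  B1 = {u1}
  B2 = {u2}
  B3 = {v0}
  B4 = {v1}
  B5 = {v2}
u0 ∈ B0, v0 ∈ B3 → different blocks

NO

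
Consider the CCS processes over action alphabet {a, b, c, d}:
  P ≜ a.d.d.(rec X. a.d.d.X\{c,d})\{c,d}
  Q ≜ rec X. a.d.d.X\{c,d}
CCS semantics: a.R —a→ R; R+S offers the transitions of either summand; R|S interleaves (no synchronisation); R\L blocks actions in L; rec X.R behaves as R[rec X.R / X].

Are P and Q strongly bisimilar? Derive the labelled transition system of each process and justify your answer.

bisimilar

Reachable graph of P (5 states):
  p0 = a.d.d.(rec X. a.d.d.X\{c,d})\{c,d} has moves —a→ p1
  p1 = d.d.(rec X. a.d.d.X\{c,d})\{c,d} has moves —d→ p2
  p2 = d.(rec X. a.d.d.X\{c,d})\{c,d} has moves —d→ p3
  p3 = (rec X. a.d.d.X\{c,d})\{c,d} has moves —a→ p4
  p4 = (d.d.(rec X. a.d.d.X\{c,d})\{c,d})\{c,d} has moves ∅
Reachable graph of Q (5 states):
  q0 = rec X. a.d.d.X\{c,d} has moves —a→ q1
  q1 = d.d.(rec X. a.d.d.X\{c,d})\{c,d} has moves —d→ q2
  q2 = d.(rec X. a.d.d.X\{c,d})\{c,d} has moves —d→ q3
  q3 = (rec X. a.d.d.X\{c,d})\{c,d} has moves —a→ q4
  q4 = (d.d.(rec X. a.d.d.X\{c,d})\{c,d})\{c,d} has moves ∅
Bisimilarity quotient blocks:
  B0 = {p0, q0}
  B1 = {p1, q1}
  B2 = {p2, q2}
  B3 = {p3, q3}
  B4 = {p4, q4}
p0 ∈ B0, q0 ∈ B0 → same block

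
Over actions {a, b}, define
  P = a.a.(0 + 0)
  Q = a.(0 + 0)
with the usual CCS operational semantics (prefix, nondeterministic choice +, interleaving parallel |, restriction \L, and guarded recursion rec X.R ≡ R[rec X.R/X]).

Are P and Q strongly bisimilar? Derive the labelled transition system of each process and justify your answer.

P ≁ Q

LTS(P): 3 reachable states
  m0 = a.a.(0 + 0) :: —a→ m1
  m1 = a.(0 + 0) :: —a→ m2
  m2 = 0 + 0 :: stopped
LTS(Q): 2 reachable states
  n0 = a.(0 + 0) :: —a→ n1
  n1 = 0 + 0 :: stopped
Partition-refinement fixed point:
  B0 = {m0}
  B1 = {m1, n0}
  B2 = {m2, n1}
m0 ∈ B0, n0 ∈ B1 → different blocks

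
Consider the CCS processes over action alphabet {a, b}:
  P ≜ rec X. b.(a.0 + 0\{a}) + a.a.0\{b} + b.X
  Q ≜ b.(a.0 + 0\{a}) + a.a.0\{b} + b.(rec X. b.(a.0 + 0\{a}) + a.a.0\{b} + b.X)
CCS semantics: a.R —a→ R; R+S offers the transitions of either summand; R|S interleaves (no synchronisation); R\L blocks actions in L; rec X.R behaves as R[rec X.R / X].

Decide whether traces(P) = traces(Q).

YES

LTS(P): 5 reachable states
  s0 = rec X. b.(a.0 + 0\{a}) + a.a.0\{b} + b.X has moves -a-> s1, -b-> s0, -b-> s2
  s1 = a.0\{b} has moves -a-> s3
  s2 = a.0 + 0\{a} has moves -a-> s4
  s3 = 0\{b} has moves ·
  s4 = 0 has moves ·
LTS(Q): 6 reachable states
  t0 = b.(a.0 + 0\{a}) + a.a.0\{b} + b.(rec X. b.(a.0 + 0\{a}) + a.a.0\{b} + b.X) has moves -a-> t1, -b-> t2, -b-> t3
  t1 = a.0\{b} has moves -a-> t4
  t2 = a.0 + 0\{a} has moves -a-> t5
  t3 = rec X. b.(a.0 + 0\{a}) + a.a.0\{b} + b.X has moves -a-> t1, -b-> t2, -b-> t3
  t4 = 0\{b} has moves ·
  t5 = 0 has moves ·
Partition-refinement fixed point:
  B0 = {s0, t0, t3}
  B1 = {s1, s2, t1, t2}
  B2 = {s3, s4, t4, t5}
s0 ∈ B0, t0 ∈ B0 → same block
Bisimilar ⇒ trace-equivalent.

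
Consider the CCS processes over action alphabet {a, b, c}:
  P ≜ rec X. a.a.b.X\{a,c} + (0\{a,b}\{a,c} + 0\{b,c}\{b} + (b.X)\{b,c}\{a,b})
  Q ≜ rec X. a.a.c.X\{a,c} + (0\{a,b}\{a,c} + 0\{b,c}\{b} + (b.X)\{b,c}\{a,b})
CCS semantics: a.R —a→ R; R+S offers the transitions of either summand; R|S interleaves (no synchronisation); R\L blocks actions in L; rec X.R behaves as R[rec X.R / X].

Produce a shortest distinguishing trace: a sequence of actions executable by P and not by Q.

aab

LTS(P): 4 reachable states
  m0 = rec X. a.a.b.X\{a,c} + (0\{a,b}\{a,c} + 0\{b,c}\{b} + (b.X)\{b,c}\{a,b}) has moves —a→ m1
  m1 = a.b.(rec X. a.a.b.X\{a,c} + (0\{a,b}\{a,c} + 0\{b,c}\{b} + (b.X)\{b,c}\{a,b}))\{a,c} has moves —a→ m2
  m2 = b.(rec X. a.a.b.X\{a,c} + (0\{a,b}\{a,c} + 0\{b,c}\{b} + (b.X)\{b,c}\{a,b}))\{a,c} has moves —b→ m3
  m3 = (rec X. a.a.b.X\{a,c} + (0\{a,b}\{a,c} + 0\{b,c}\{b} + (b.X)\{b,c}\{a,b}))\{a,c} has moves (no moves)
LTS(Q): 4 reachable states
  n0 = rec X. a.a.c.X\{a,c} + (0\{a,b}\{a,c} + 0\{b,c}\{b} + (b.X)\{b,c}\{a,b}) has moves —a→ n1
  n1 = a.c.(rec X. a.a.c.X\{a,c} + (0\{a,b}\{a,c} + 0\{b,c}\{b} + (b.X)\{b,c}\{a,b}))\{a,c} has moves —a→ n2
  n2 = c.(rec X. a.a.c.X\{a,c} + (0\{a,b}\{a,c} + 0\{b,c}\{b} + (b.X)\{b,c}\{a,b}))\{a,c} has moves —c→ n3
  n3 = (rec X. a.a.c.X\{a,c} + (0\{a,b}\{a,c} + 0\{b,c}\{b} + (b.X)\{b,c}\{a,b}))\{a,c} has moves (no moves)
Run σ = ⟨aab⟩ on P: start {m0}
  step 1 (a): {m1}
  step 2 (a): {m2}
  step 3 (b): {m3}
  ✓ P
Run σ = ⟨aab⟩ on Q: start {n0}
  step 1 (a): {n1}
  step 2 (a): {n2}
  step 3 (b): ∅  — Q cannot continue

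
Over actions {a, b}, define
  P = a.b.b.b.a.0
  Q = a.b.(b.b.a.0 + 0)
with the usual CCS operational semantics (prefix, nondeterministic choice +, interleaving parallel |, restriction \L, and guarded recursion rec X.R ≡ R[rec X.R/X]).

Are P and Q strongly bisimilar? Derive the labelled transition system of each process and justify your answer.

YES

LTS(P): 6 reachable states
  u0 = a.b.b.b.a.0 | ··a··> u1
  u1 = b.b.b.a.0 | ··b··> u2
  u2 = b.b.a.0 | ··b··> u3
  u3 = b.a.0 | ··b··> u4
  u4 = a.0 | ··a··> u5
  u5 = 0 | deadlocked
LTS(Q): 6 reachable states
  v0 = a.b.(b.b.a.0 + 0) | ··a··> v1
  v1 = b.(b.b.a.0 + 0) | ··b··> v2
  v2 = b.b.a.0 + 0 | ··b··> v3
  v3 = b.a.0 | ··b··> v4
  v4 = a.0 | ··a··> v5
  v5 = 0 | deadlocked
Bisimilarity quotient blocks:
  B0 = {u0, v0}
  B1 = {u1, v1}
  B2 = {u2, v2}
  B3 = {u3, v3}
  B4 = {u4, v4}
  B5 = {u5, v5}
u0 ∈ B0, v0 ∈ B0 → same block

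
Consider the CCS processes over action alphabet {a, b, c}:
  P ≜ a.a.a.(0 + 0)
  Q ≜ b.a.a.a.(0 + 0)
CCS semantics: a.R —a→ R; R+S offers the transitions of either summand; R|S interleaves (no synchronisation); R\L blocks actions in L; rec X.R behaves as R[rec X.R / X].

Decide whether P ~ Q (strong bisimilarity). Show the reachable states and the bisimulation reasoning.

Reachable graph of P (4 states):
  p0 = a.a.a.(0 + 0) has moves ··a··> p1
  p1 = a.a.(0 + 0) has moves ··a··> p2
  p2 = a.(0 + 0) has moves ··a··> p3
  p3 = 0 + 0 has moves (no moves)
Reachable graph of Q (5 states):
  q0 = b.a.a.a.(0 + 0) has moves ··b··> q1
  q1 = a.a.a.(0 + 0) has moves ··a··> q2
  q2 = a.a.(0 + 0) has moves ··a··> q3
  q3 = a.(0 + 0) has moves ··a··> q4
  q4 = 0 + 0 has moves (no moves)
Bisimilarity quotient blocks:
  B0 = {p0, q1}
  B1 = {p1, q2}
  B2 = {p2, q3}
  B3 = {p3, q4}
  B4 = {q0}
p0 ∈ B0, q0 ∈ B4 → different blocks

P ≁ Q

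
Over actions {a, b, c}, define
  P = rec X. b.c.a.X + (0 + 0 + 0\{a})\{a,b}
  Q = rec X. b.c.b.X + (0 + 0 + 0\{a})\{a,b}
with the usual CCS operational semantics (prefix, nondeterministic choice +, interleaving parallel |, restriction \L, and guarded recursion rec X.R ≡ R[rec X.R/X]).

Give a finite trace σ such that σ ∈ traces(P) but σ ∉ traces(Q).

P's transition system — 3 states:
  u0 = rec X. b.c.a.X + (0 + 0 + 0\{a})\{a,b} ⊢ ··b··> u1
  u1 = c.a.(rec X. b.c.a.X + (0 + 0 + 0\{a})\{a,b}) ⊢ ··c··> u2
  u2 = a.(rec X. b.c.a.X + (0 + 0 + 0\{a})\{a,b}) ⊢ ··a··> u0
Q's transition system — 3 states:
  v0 = rec X. b.c.b.X + (0 + 0 + 0\{a})\{a,b} ⊢ ··b··> v1
  v1 = c.b.(rec X. b.c.b.X + (0 + 0 + 0\{a})\{a,b}) ⊢ ··c··> v2
  v2 = b.(rec X. b.c.b.X + (0 + 0 + 0\{a})\{a,b}) ⊢ ··b··> v0
Trace ⟨bca⟩ through P, begin at {u0}:
  after b @ step 1: {u1}
  after c @ step 2: {u2}
  after a @ step 3: {u0}
  — P admits the full trace.
Trace ⟨bca⟩ through Q, begin at {v0}:
  after b @ step 1: {v1}
  after c @ step 2: {v2}
  after a @ step 3: no successor for Q

bca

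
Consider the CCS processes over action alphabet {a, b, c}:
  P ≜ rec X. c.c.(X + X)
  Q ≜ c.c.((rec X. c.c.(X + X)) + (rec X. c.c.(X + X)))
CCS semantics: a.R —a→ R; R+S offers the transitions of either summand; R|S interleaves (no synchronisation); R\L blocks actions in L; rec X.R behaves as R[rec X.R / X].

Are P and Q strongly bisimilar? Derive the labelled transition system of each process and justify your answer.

bisimilar

LTS(P): 3 reachable states
  s0 = rec X. c.c.(X + X) has moves ··c··> s1
  s1 = c.((rec X. c.c.(X + X)) + (rec X. c.c.(X + X))) has moves ··c··> s2
  s2 = (rec X. c.c.(X + X)) + (rec X. c.c.(X + X)) has moves ··c··> s1
LTS(Q): 3 reachable states
  t0 = c.c.((rec X. c.c.(X + X)) + (rec X. c.c.(X + X))) has moves ··c··> t1
  t1 = c.((rec X. c.c.(X + X)) + (rec X. c.c.(X + X))) has moves ··c··> t2
  t2 = (rec X. c.c.(X + X)) + (rec X. c.c.(X + X)) has moves ··c··> t1
Bisimilarity quotient blocks:
  B0 = {s0, s1, s2, t0, t1, t2}
s0 ∈ B0, t0 ∈ B0 → same block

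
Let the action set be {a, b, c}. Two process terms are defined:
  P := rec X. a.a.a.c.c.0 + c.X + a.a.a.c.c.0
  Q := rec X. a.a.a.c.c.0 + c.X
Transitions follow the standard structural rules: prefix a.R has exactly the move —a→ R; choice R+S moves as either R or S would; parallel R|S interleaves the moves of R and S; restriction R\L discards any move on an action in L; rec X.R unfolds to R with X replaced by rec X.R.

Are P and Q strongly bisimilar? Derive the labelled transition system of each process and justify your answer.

YES

LTS(P): 6 reachable states
  m0 = rec X. a.a.a.c.c.0 + c.X + a.a.a.c.c.0 ⊢ =a=> m1, =c=> m0
  m1 = a.a.c.c.0 ⊢ =a=> m2
  m2 = a.c.c.0 ⊢ =a=> m3
  m3 = c.c.0 ⊢ =c=> m4
  m4 = c.0 ⊢ =c=> m5
  m5 = 0 ⊢ (no moves)
LTS(Q): 6 reachable states
  n0 = rec X. a.a.a.c.c.0 + c.X ⊢ =a=> n1, =c=> n0
  n1 = a.a.c.c.0 ⊢ =a=> n2
  n2 = a.c.c.0 ⊢ =a=> n3
  n3 = c.c.0 ⊢ =c=> n4
  n4 = c.0 ⊢ =c=> n5
  n5 = 0 ⊢ (no moves)
Bisimilarity quotient blocks:
  B0 = {m0, n0}
  B1 = {m1, n1}
  B2 = {m2, n2}
  B3 = {m3, n3}
  B4 = {m4, n4}
  B5 = {m5, n5}
m0 ∈ B0, n0 ∈ B0 → same block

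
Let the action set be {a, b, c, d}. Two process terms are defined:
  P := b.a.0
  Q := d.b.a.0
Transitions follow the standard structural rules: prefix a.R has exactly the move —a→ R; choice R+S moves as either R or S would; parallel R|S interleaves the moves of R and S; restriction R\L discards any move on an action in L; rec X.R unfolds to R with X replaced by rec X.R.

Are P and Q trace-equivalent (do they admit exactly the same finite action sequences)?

traces(P) ≠ traces(Q) — witness ⟨b⟩

LTS(P): 3 reachable states
  p0 = b.a.0 :: ··b··> p1
  p1 = a.0 :: ··a··> p2
  p2 = 0 :: ∅
LTS(Q): 4 reachable states
  q0 = d.b.a.0 :: ··d··> q1
  q1 = b.a.0 :: ··b··> q2
  q2 = a.0 :: ··a··> q3
  q3 = 0 :: ∅
Executing b from P (initial set {p0}):
  after b @ step 1: {p1}
  P completes σ.
Executing b from Q (initial set {q0}):
  after b @ step 1: no successor for Q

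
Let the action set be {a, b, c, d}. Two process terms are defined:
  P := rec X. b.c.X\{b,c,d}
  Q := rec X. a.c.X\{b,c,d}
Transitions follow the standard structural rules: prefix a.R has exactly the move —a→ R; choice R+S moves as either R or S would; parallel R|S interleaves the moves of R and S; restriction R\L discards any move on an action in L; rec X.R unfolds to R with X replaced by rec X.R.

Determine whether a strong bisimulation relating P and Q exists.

LTS(P): 3 reachable states
  u0 = rec X. b.c.X\{b,c,d} ⊢ —b→ u1
  u1 = c.(rec X. b.c.X\{b,c,d})\{b,c,d} ⊢ —c→ u2
  u2 = (rec X. b.c.X\{b,c,d})\{b,c,d} ⊢ ·
LTS(Q): 4 reachable states
  v0 = rec X. a.c.X\{b,c,d} ⊢ —a→ v1
  v1 = c.(rec X. a.c.X\{b,c,d})\{b,c,d} ⊢ —c→ v2
  v2 = (rec X. a.c.X\{b,c,d})\{b,c,d} ⊢ —a→ v3
  v3 = (c.(rec X. a.c.X\{b,c,d})\{b,c,d})\{b,c,d} ⊢ ·
Coarsest stable partition (strong bisimilarity classes):
  B0 = {u0}
  B1 = {u1}
  B2 = {u2, v3}
  B3 = {v0}
  B4 = {v1}
  B5 = {v2}
u0 ∈ B0, v0 ∈ B3 → different blocks

NO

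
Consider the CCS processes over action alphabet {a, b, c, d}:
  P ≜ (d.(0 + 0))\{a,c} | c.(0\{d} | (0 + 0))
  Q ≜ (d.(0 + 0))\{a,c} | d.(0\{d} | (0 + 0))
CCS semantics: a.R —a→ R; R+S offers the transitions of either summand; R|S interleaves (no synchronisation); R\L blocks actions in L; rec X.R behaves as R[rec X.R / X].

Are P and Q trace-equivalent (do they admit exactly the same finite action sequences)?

trace-distinct — witness ⟨c⟩

P's transition system — 4 states:
  p0 = (d.(0 + 0))\{a,c} | c.(0\{d} | (0 + 0)) → =c=> p1, =d=> p2
  p1 = (d.(0 + 0))\{a,c} | (0\{d} | (0 + 0)) → =d=> p3
  p2 = (0 + 0)\{a,c} | c.(0\{d} | (0 + 0)) → =c=> p3
  p3 = (0 + 0)\{a,c} | (0\{d} | (0 + 0)) → ·
Q's transition system — 4 states:
  q0 = (d.(0 + 0))\{a,c} | d.(0\{d} | (0 + 0)) → =d=> q1, =d=> q2
  q1 = (0 + 0)\{a,c} | d.(0\{d} | (0 + 0)) → =d=> q3
  q2 = (d.(0 + 0))\{a,c} | (0\{d} | (0 + 0)) → =d=> q3
  q3 = (0 + 0)\{a,c} | (0\{d} | (0 + 0)) → ·
Executing c from P (initial set {p0}):
  [1] c ⇒ {p1}
  P completes σ.
Executing c from Q (initial set {q0}):
  [1] c ⇒ ∅ (Q stuck)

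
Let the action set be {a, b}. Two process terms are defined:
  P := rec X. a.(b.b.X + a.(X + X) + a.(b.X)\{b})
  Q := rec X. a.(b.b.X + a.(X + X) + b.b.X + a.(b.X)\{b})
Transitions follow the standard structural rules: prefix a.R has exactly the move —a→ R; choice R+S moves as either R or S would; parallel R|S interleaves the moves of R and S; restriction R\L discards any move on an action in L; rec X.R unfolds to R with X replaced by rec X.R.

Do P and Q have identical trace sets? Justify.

YES

P's transition system — 5 states:
  s0 = rec X. a.(b.b.X + a.(X + X) + a.(b.X)\{b}) has moves --a--▸ s1
  s1 = b.b.(rec X. a.(b.b.X + a.(X + X) + a.(b.X)\{b})) + a.((rec X. a.(b.b.X + a.(X + X) + a.(b.X)\{b})) + (rec X. a.(b.b.X + a.(X + X) + a.(b.X)\{b}))) + a.(b.(rec X. a.(b.b.X + a.(X + X) + a.(b.X)\{b})))\{b} has moves --a--▸ s2, --a--▸ s3, --b--▸ s4
  s2 = (b.(rec X. a.(b.b.X + a.(X + X) + a.(b.X)\{b})))\{b} has moves ·
  s3 = (rec X. a.(b.b.X + a.(X + X) + a.(b.X)\{b})) + (rec X. a.(b.b.X + a.(X + X) + a.(b.X)\{b})) has moves --a--▸ s1
  s4 = b.(rec X. a.(b.b.X + a.(X + X) + a.(b.X)\{b})) has moves --b--▸ s0
Q's transition system — 5 states:
  t0 = rec X. a.(b.b.X + a.(X + X) + b.b.X + a.(b.X)\{b}) has moves --a--▸ t1
  t1 = b.b.(rec X. a.(b.b.X + a.(X + X) + b.b.X + a.(b.X)\{b})) + a.((rec X. a.(b.b.X + a.(X + X) + b.b.X + a.(b.X)\{b})) + (rec X. a.(b.b.X + a.(X + X) + b.b.X + a.(b.X)\{b}))) + b.b.(rec X. a.(b.b.X + a.(X + X) + b.b.X + a.(b.X)\{b})) + a.(b.(rec X. a.(b.b.X + a.(X + X) + b.b.X + a.(b.X)\{b})))\{b} has moves --a--▸ t2, --a--▸ t3, --b--▸ t4
  t2 = (b.(rec X. a.(b.b.X + a.(X + X) + b.b.X + a.(b.X)\{b})))\{b} has moves ·
  t3 = (rec X. a.(b.b.X + a.(X + X) + b.b.X + a.(b.X)\{b})) + (rec X. a.(b.b.X + a.(X + X) + b.b.X + a.(b.X)\{b})) has moves --a--▸ t1
  t4 = b.(rec X. a.(b.b.X + a.(X + X) + b.b.X + a.(b.X)\{b})) has moves --b--▸ t0
Partition-refinement fixed point:
  B0 = {s0, s3, t0, t3}
  B1 = {s1, t1}
  B2 = {s4, t4}
  B3 = {s2, t2}
s0 ∈ B0, t0 ∈ B0 → same block
Bisimilar ⇒ trace-equivalent.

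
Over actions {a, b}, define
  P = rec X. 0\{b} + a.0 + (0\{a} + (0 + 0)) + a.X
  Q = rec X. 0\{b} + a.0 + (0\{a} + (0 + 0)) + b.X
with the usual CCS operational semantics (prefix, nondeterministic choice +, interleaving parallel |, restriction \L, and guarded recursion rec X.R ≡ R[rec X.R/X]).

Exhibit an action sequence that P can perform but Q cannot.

aa

LTS(P): 2 reachable states
  s0 = rec X. 0\{b} + a.0 + (0\{a} + (0 + 0)) + a.X has moves =a=> s0, =a=> s1
  s1 = 0 has moves (no moves)
LTS(Q): 2 reachable states
  t0 = rec X. 0\{b} + a.0 + (0\{a} + (0 + 0)) + b.X has moves =a=> t1, =b=> t0
  t1 = 0 has moves (no moves)
Trace ⟨aa⟩ through P, begin at {s0}:
  step 1 (a): {s0, s1}
  step 2 (a): {s0, s1}
  ✓ P
Trace ⟨aa⟩ through Q, begin at {t0}:
  step 1 (a): {t1}
  step 2 (a): ∅  — Q cannot continue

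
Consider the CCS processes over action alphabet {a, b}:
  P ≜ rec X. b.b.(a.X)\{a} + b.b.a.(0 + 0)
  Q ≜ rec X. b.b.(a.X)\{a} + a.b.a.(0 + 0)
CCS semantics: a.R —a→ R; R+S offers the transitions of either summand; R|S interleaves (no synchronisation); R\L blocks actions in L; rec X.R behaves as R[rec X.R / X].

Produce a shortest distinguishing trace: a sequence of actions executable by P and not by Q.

LTS(P): 6 reachable states
  u0 = rec X. b.b.(a.X)\{a} + b.b.a.(0 + 0) ⊢ --b--▸ u1, --b--▸ u2
  u1 = b.(a.(rec X. b.b.(a.X)\{a} + b.b.a.(0 + 0)))\{a} ⊢ --b--▸ u3
  u2 = b.a.(0 + 0) ⊢ --b--▸ u4
  u3 = (a.(rec X. b.b.(a.X)\{a} + b.b.a.(0 + 0)))\{a} ⊢ (no moves)
  u4 = a.(0 + 0) ⊢ --a--▸ u5
  u5 = 0 + 0 ⊢ (no moves)
LTS(Q): 6 reachable states
  v0 = rec X. b.b.(a.X)\{a} + a.b.a.(0 + 0) ⊢ --a--▸ v1, --b--▸ v2
  v1 = b.a.(0 + 0) ⊢ --b--▸ v3
  v2 = b.(a.(rec X. b.b.(a.X)\{a} + a.b.a.(0 + 0)))\{a} ⊢ --b--▸ v4
  v3 = a.(0 + 0) ⊢ --a--▸ v5
  v4 = (a.(rec X. b.b.(a.X)\{a} + a.b.a.(0 + 0)))\{a} ⊢ (no moves)
  v5 = 0 + 0 ⊢ (no moves)
Executing bba from P (initial set {u0}):
  [1] b ⇒ {u1, u2}
  [2] b ⇒ {u3, u4}
  [3] a ⇒ {u5}
  P completes σ.
Executing bba from Q (initial set {v0}):
  [1] b ⇒ {v2}
  [2] b ⇒ {v4}
  [3] a ⇒ ∅  — Q cannot continue

bba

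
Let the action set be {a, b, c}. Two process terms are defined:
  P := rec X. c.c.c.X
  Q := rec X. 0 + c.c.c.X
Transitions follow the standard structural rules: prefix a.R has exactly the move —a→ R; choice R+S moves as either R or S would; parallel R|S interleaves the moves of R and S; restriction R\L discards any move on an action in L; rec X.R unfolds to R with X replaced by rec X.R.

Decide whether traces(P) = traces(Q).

YES

Reachable graph of P (3 states):
  p0 = rec X. c.c.c.X :: -c-> p1
  p1 = c.c.(rec X. c.c.c.X) :: -c-> p2
  p2 = c.(rec X. c.c.c.X) :: -c-> p0
Reachable graph of Q (3 states):
  q0 = rec X. 0 + c.c.c.X :: -c-> q1
  q1 = c.c.(rec X. 0 + c.c.c.X) :: -c-> q2
  q2 = c.(rec X. 0 + c.c.c.X) :: -c-> q0
Partition-refinement fixed point:
  B0 = {p0, p1, p2, q0, q1, q2}
p0 ∈ B0, q0 ∈ B0 → same block
Bisimilar ⇒ trace-equivalent.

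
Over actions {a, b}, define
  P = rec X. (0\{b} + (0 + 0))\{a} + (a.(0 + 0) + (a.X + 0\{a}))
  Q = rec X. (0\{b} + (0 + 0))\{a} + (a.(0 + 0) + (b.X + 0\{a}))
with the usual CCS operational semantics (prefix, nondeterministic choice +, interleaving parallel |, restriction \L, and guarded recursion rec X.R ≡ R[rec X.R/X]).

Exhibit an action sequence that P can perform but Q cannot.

aa

Reachable graph of P (2 states):
  m0 = rec X. (0\{b} + (0 + 0))\{a} + (a.(0 + 0) + (a.X + 0\{a})) | -a-> m0, -a-> m1
  m1 = 0 + 0 | (no moves)
Reachable graph of Q (2 states):
  n0 = rec X. (0\{b} + (0 + 0))\{a} + (a.(0 + 0) + (b.X + 0\{a})) | -a-> n1, -b-> n0
  n1 = 0 + 0 | (no moves)
Run σ = ⟨aa⟩ on P: start {m0}
  after a @ step 1: {m0, m1}
  after a @ step 2: {m0, m1}
  — P admits the full trace.
Run σ = ⟨aa⟩ on Q: start {n0}
  after a @ step 1: {n1}
  after a @ step 2: ∅  — Q cannot continue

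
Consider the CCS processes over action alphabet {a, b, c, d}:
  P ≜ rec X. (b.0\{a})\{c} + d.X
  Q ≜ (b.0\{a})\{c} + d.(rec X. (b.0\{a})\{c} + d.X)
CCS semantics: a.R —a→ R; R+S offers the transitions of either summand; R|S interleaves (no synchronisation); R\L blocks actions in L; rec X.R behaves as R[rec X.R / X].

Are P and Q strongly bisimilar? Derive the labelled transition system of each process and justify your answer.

Reachable graph of P (2 states):
  p0 = rec X. (b.0\{a})\{c} + d.X | -b-> p1, -d-> p0
  p1 = 0\{a}\{c} | deadlocked
Reachable graph of Q (3 states):
  q0 = (b.0\{a})\{c} + d.(rec X. (b.0\{a})\{c} + d.X) | -b-> q1, -d-> q2
  q1 = 0\{a}\{c} | deadlocked
  q2 = rec X. (b.0\{a})\{c} + d.X | -b-> q1, -d-> q2
Partition-refinement fixed point:
  B0 = {p0, q0, q2}
  B1 = {p1, q1}
p0 ∈ B0, q0 ∈ B0 → same block

YES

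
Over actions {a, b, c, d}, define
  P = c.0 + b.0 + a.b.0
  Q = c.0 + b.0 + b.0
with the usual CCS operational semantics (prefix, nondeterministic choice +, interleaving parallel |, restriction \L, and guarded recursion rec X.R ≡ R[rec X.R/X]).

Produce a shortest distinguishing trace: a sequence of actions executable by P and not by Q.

P's transition system — 3 states:
  m0 = c.0 + b.0 + a.b.0 → ··a··> m1, ··b··> m2, ··c··> m2
  m1 = b.0 → ··b··> m2
  m2 = 0 → ∅
Q's transition system — 2 states:
  n0 = c.0 + b.0 + b.0 → ··b··> n1, ··c··> n1
  n1 = 0 → ∅
Executing a from P (initial set {m0}):
  after a @ step 1: {m1}
  — P admits the full trace.
Executing a from Q (initial set {n0}):
  after a @ step 1: no successor for Q

a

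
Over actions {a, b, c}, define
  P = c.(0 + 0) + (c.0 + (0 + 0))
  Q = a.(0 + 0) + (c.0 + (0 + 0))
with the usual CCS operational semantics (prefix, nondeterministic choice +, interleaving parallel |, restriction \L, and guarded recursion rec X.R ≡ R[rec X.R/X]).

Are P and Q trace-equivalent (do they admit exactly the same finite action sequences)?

NO — witness ⟨a⟩

P's transition system — 3 states:
  m0 = c.(0 + 0) + (c.0 + (0 + 0)) ⊢ --c--▸ m1, --c--▸ m2
  m1 = 0 ⊢ stopped
  m2 = 0 + 0 ⊢ stopped
Q's transition system — 3 states:
  n0 = a.(0 + 0) + (c.0 + (0 + 0)) ⊢ --a--▸ n1, --c--▸ n2
  n1 = 0 + 0 ⊢ stopped
  n2 = 0 ⊢ stopped
Run σ = ⟨a⟩ on Q: start {n0}
  [1] a ⇒ {n1}
  — Q admits the full trace.
Run σ = ⟨a⟩ on P: start {m0}
  [1] a ⇒ ∅  — P cannot continue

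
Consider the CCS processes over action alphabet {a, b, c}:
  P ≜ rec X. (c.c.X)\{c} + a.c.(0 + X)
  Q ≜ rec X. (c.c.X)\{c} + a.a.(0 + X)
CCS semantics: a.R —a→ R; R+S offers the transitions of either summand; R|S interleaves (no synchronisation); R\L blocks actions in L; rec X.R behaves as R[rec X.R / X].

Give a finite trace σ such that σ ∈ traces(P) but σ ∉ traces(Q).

P's transition system — 3 states:
  u0 = rec X. (c.c.X)\{c} + a.c.(0 + X) → =a=> u1
  u1 = c.(0 + (rec X. (c.c.X)\{c} + a.c.(0 + X))) → =c=> u2
  u2 = 0 + (rec X. (c.c.X)\{c} + a.c.(0 + X)) → =a=> u1
Q's transition system — 3 states:
  v0 = rec X. (c.c.X)\{c} + a.a.(0 + X) → =a=> v1
  v1 = a.(0 + (rec X. (c.c.X)\{c} + a.a.(0 + X))) → =a=> v2
  v2 = 0 + (rec X. (c.c.X)\{c} + a.a.(0 + X)) → =a=> v1
Trace ⟨ac⟩ through P, begin at {u0}:
  after a @ step 1: {u1}
  after c @ step 2: {u2}
  — P admits the full trace.
Trace ⟨ac⟩ through Q, begin at {v0}:
  after a @ step 1: {v1}
  after c @ step 2: ∅  — Q cannot continue

ac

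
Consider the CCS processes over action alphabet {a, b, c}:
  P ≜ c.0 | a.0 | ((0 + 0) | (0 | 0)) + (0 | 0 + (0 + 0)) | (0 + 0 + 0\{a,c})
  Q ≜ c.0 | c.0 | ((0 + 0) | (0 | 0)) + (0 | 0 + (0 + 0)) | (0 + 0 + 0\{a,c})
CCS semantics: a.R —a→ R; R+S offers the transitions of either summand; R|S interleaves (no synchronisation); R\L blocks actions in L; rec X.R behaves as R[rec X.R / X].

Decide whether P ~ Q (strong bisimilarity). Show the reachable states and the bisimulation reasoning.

P's transition system — 4 states:
  u0 = c.0 | a.0 | ((0 + 0) | (0 | 0)) + (0 | 0 + (0 + 0)) | (0 + 0 + 0\{a,c}) | --a--▸ u1, --c--▸ u2
  u1 = c.0 | 0 | ((0 + 0) | (0 | 0)) | --c--▸ u3
  u2 = 0 | a.0 | ((0 + 0) | (0 | 0)) | --a--▸ u3
  u3 = 0 | 0 | ((0 + 0) | (0 | 0)) | ∅
Q's transition system — 4 states:
  v0 = c.0 | c.0 | ((0 + 0) | (0 | 0)) + (0 | 0 + (0 + 0)) | (0 + 0 + 0\{a,c}) | --c--▸ v1, --c--▸ v2
  v1 = 0 | c.0 | ((0 + 0) | (0 | 0)) | --c--▸ v3
  v2 = c.0 | 0 | ((0 + 0) | (0 | 0)) | --c--▸ v3
  v3 = 0 | 0 | ((0 + 0) | (0 | 0)) | ∅
Bisimilarity quotient blocks:
  B0 = {u0}
  B1 = {u1, v1, v2}
  B2 = {u3, v3}
  B3 = {u2}
  B4 = {v0}
u0 ∈ B0, v0 ∈ B4 → different blocks

P ≁ Q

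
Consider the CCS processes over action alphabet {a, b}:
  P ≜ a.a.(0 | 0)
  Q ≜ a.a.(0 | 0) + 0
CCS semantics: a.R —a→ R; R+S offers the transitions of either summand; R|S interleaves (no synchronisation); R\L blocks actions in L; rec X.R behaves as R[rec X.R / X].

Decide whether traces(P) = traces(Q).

Reachable graph of P (3 states):
  m0 = a.a.(0 | 0) :: --a--▸ m1
  m1 = a.(0 | 0) :: --a--▸ m2
  m2 = 0 | 0 :: stopped
Reachable graph of Q (3 states):
  n0 = a.a.(0 | 0) + 0 :: --a--▸ n1
  n1 = a.(0 | 0) :: --a--▸ n2
  n2 = 0 | 0 :: stopped
Partition-refinement fixed point:
  B0 = {m0, n0}
  B1 = {m1, n1}
  B2 = {m2, n2}
m0 ∈ B0, n0 ∈ B0 → same block
Bisimilar ⇒ trace-equivalent.

YES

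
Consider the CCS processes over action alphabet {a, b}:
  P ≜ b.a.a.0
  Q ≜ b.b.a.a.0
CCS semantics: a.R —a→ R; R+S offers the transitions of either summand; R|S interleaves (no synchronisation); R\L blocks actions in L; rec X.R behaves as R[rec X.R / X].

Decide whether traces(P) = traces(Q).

Reachable graph of P (4 states):
  u0 = b.a.a.0 :: --b--▸ u1
  u1 = a.a.0 :: --a--▸ u2
  u2 = a.0 :: --a--▸ u3
  u3 = 0 :: stopped
Reachable graph of Q (5 states):
  v0 = b.b.a.a.0 :: --b--▸ v1
  v1 = b.a.a.0 :: --b--▸ v2
  v2 = a.a.0 :: --a--▸ v3
  v3 = a.0 :: --a--▸ v4
  v4 = 0 :: stopped
Executing ba from P (initial set {u0}):
  [1] b ⇒ {u1}
  [2] a ⇒ {u2}
  P completes σ.
Executing ba from Q (initial set {v0}):
  [1] b ⇒ {v1}
  [2] a ⇒ no successor for Q

NO — witness ⟨ba⟩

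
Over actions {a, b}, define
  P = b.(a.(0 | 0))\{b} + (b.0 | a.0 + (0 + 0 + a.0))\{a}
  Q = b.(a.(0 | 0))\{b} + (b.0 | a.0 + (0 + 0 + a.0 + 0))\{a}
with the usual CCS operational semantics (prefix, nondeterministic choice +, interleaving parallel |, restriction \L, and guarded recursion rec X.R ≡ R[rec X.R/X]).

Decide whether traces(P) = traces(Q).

Reachable graph of P (4 states):
  s0 = b.(a.(0 | 0))\{b} + (b.0 | a.0 + (0 + 0 + a.0))\{a} :: -b-> s1, -b-> s2
  s1 = (0 | a.0)\{a} :: ·
  s2 = (a.(0 | 0))\{b} :: -a-> s3
  s3 = (0 | 0)\{b} :: ·
Reachable graph of Q (4 states):
  t0 = b.(a.(0 | 0))\{b} + (b.0 | a.0 + (0 + 0 + a.0 + 0))\{a} :: -b-> t1, -b-> t2
  t1 = (0 | a.0)\{a} :: ·
  t2 = (a.(0 | 0))\{b} :: -a-> t3
  t3 = (0 | 0)\{b} :: ·
Bisimilarity quotient blocks:
  B0 = {s0, t0}
  B1 = {s2, t2}
  B2 = {s1, s3, t1, t3}
s0 ∈ B0, t0 ∈ B0 → same block
Bisimilar ⇒ trace-equivalent.

trace-equivalent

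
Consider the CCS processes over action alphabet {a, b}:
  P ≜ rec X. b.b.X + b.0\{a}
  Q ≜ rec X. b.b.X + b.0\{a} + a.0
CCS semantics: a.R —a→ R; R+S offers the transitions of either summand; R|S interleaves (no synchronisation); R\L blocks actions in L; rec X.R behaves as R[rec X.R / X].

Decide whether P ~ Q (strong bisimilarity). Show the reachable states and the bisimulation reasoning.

P's transition system — 3 states:
  s0 = rec X. b.b.X + b.0\{a} → =b=> s1, =b=> s2
  s1 = 0\{a} → (no moves)
  s2 = b.(rec X. b.b.X + b.0\{a}) → =b=> s0
Q's transition system — 4 states:
  t0 = rec X. b.b.X + b.0\{a} + a.0 → =a=> t1, =b=> t2, =b=> t3
  t1 = 0 → (no moves)
  t2 = 0\{a} → (no moves)
  t3 = b.(rec X. b.b.X + b.0\{a} + a.0) → =b=> t0
Coarsest stable partition (strong bisimilarity classes):
  B0 = {s0}
  B1 = {s1, t1, t2}
  B2 = {s2}
  B3 = {t0}
  B4 = {t3}
s0 ∈ B0, t0 ∈ B3 → different blocks

NO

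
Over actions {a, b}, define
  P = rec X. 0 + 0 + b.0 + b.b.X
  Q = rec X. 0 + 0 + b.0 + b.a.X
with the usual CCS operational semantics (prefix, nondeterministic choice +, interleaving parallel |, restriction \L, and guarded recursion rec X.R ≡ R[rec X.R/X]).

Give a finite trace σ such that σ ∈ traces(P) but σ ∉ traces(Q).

Reachable graph of P (3 states):
  s0 = rec X. 0 + 0 + b.0 + b.b.X | =b=> s1, =b=> s2
  s1 = 0 | ∅
  s2 = b.(rec X. 0 + 0 + b.0 + b.b.X) | =b=> s0
Reachable graph of Q (3 states):
  t0 = rec X. 0 + 0 + b.0 + b.a.X | =b=> t1, =b=> t2
  t1 = 0 | ∅
  t2 = a.(rec X. 0 + 0 + b.0 + b.a.X) | =a=> t0
Trace ⟨bb⟩ through P, begin at {s0}:
  step 1 (b): {s1, s2}
  step 2 (b): {s0}
  P completes σ.
Trace ⟨bb⟩ through Q, begin at {t0}:
  step 1 (b): {t1, t2}
  step 2 (b): no successor for Q

bb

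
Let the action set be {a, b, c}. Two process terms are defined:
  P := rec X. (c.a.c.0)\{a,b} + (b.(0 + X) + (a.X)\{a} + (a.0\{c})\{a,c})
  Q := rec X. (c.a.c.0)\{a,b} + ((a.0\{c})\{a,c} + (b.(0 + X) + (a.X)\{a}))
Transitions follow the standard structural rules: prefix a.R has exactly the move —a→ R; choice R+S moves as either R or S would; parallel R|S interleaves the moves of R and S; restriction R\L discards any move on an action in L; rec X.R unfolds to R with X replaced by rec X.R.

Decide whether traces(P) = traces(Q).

Reachable graph of P (3 states):
  u0 = rec X. (c.a.c.0)\{a,b} + (b.(0 + X) + (a.X)\{a} + (a.0\{c})\{a,c}) → --b--▸ u1, --c--▸ u2
  u1 = 0 + (rec X. (c.a.c.0)\{a,b} + (b.(0 + X) + (a.X)\{a} + (a.0\{c})\{a,c})) → --b--▸ u1, --c--▸ u2
  u2 = (a.c.0)\{a,b} → ·
Reachable graph of Q (3 states):
  v0 = rec X. (c.a.c.0)\{a,b} + ((a.0\{c})\{a,c} + (b.(0 + X) + (a.X)\{a})) → --b--▸ v1, --c--▸ v2
  v1 = 0 + (rec X. (c.a.c.0)\{a,b} + ((a.0\{c})\{a,c} + (b.(0 + X) + (a.X)\{a}))) → --b--▸ v1, --c--▸ v2
  v2 = (a.c.0)\{a,b} → ·
Partition-refinement fixed point:
  B0 = {u0, u1, v0, v1}
  B1 = {u2, v2}
u0 ∈ B0, v0 ∈ B0 → same block
Bisimilar ⇒ trace-equivalent.

traces(P) = traces(Q)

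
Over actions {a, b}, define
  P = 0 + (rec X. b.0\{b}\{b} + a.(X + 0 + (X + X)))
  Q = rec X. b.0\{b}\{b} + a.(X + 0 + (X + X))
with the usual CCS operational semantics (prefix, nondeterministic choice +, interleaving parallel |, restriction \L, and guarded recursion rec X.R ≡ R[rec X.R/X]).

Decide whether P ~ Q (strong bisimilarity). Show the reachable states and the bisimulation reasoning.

Reachable graph of P (3 states):
  m0 = 0 + (rec X. b.0\{b}\{b} + a.(X + 0 + (X + X))) ⊢ =a=> m1, =b=> m2
  m1 = (rec X. b.0\{b}\{b} + a.(X + 0 + (X + X))) + 0 + ((rec X. b.0\{b}\{b} + a.(X + 0 + (X + X))) + (rec X. b.0\{b}\{b} + a.(X + 0 + (X + X)))) ⊢ =a=> m1, =b=> m2
  m2 = 0\{b}\{b} ⊢ ∅
Reachable graph of Q (3 states):
  n0 = rec X. b.0\{b}\{b} + a.(X + 0 + (X + X)) ⊢ =a=> n1, =b=> n2
  n1 = (rec X. b.0\{b}\{b} + a.(X + 0 + (X + X))) + 0 + ((rec X. b.0\{b}\{b} + a.(X + 0 + (X + X))) + (rec X. b.0\{b}\{b} + a.(X + 0 + (X + X)))) ⊢ =a=> n1, =b=> n2
  n2 = 0\{b}\{b} ⊢ ∅
Bisimilarity quotient blocks:
  B0 = {m0, m1, n0, n1}
  B1 = {m2, n2}
m0 ∈ B0, n0 ∈ B0 → same block

P ~ Q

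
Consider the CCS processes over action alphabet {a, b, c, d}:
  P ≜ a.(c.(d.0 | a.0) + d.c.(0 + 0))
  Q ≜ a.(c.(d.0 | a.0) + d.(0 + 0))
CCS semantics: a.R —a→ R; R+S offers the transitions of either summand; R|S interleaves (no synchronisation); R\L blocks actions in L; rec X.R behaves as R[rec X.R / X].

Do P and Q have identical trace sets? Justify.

traces(P) ≠ traces(Q) — witness ⟨adc⟩

P's transition system — 8 states:
  p0 = a.(c.(d.0 | a.0) + d.c.(0 + 0)) ⊢ ··a··> p1
  p1 = c.(d.0 | a.0) + d.c.(0 + 0) ⊢ ··c··> p2, ··d··> p3
  p2 = d.0 | a.0 ⊢ ··a··> p4, ··d··> p5
  p3 = c.(0 + 0) ⊢ ··c··> p6
  p4 = d.0 | 0 ⊢ ··d··> p7
  p5 = 0 | a.0 ⊢ ··a··> p7
  p6 = 0 + 0 ⊢ (no moves)
  p7 = 0 | 0 ⊢ (no moves)
Q's transition system — 7 states:
  q0 = a.(c.(d.0 | a.0) + d.(0 + 0)) ⊢ ··a··> q1
  q1 = c.(d.0 | a.0) + d.(0 + 0) ⊢ ··c··> q2, ··d··> q3
  q2 = d.0 | a.0 ⊢ ··a··> q4, ··d··> q5
  q3 = 0 + 0 ⊢ (no moves)
  q4 = d.0 | 0 ⊢ ··d··> q6
  q5 = 0 | a.0 ⊢ ··a··> q6
  q6 = 0 | 0 ⊢ (no moves)
Trace ⟨adc⟩ through P, begin at {p0}:
  after a @ step 1: {p1}
  after d @ step 2: {p3}
  after c @ step 3: {p6}
  P completes σ.
Trace ⟨adc⟩ through Q, begin at {q0}:
  after a @ step 1: {q1}
  after d @ step 2: {q3}
  after c @ step 3: ∅  — Q cannot continue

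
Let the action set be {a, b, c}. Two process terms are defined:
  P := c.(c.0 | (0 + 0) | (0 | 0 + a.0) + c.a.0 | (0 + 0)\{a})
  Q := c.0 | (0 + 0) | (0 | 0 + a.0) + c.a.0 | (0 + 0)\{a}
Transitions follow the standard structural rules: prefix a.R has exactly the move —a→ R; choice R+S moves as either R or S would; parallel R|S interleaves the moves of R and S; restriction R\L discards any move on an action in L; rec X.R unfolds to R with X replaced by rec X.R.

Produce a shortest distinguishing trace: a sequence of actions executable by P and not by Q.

P's transition system — 7 states:
  s0 = c.(c.0 | (0 + 0) | (0 | 0 + a.0) + c.a.0 | (0 + 0)\{a}) ⊢ =c=> s1
  s1 = c.0 | (0 + 0) | (0 | 0 + a.0) + c.a.0 | (0 + 0)\{a} ⊢ =a=> s2, =c=> s3, =c=> s4
  s2 = c.0 | (0 + 0) | 0 ⊢ =c=> s5
  s3 = 0 | (0 + 0) | (0 | 0 + a.0) ⊢ =a=> s5
  s4 = a.0 | (0 + 0)\{a} ⊢ =a=> s6
  s5 = 0 | (0 + 0) | 0 ⊢ ∅
  s6 = 0 | (0 + 0)\{a} ⊢ ∅
Q's transition system — 6 states:
  t0 = c.0 | (0 + 0) | (0 | 0 + a.0) + c.a.0 | (0 + 0)\{a} ⊢ =a=> t1, =c=> t2, =c=> t3
  t1 = c.0 | (0 + 0) | 0 ⊢ =c=> t4
  t2 = 0 | (0 + 0) | (0 | 0 + a.0) ⊢ =a=> t4
  t3 = a.0 | (0 + 0)\{a} ⊢ =a=> t5
  t4 = 0 | (0 + 0) | 0 ⊢ ∅
  t5 = 0 | (0 + 0)\{a} ⊢ ∅
Trace ⟨cc⟩ through P, begin at {s0}:
  step 1 (c): {s1}
  step 2 (c): {s3, s4}
  — P admits the full trace.
Trace ⟨cc⟩ through Q, begin at {t0}:
  step 1 (c): {t2, t3}
  step 2 (c): no successor for Q

cc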